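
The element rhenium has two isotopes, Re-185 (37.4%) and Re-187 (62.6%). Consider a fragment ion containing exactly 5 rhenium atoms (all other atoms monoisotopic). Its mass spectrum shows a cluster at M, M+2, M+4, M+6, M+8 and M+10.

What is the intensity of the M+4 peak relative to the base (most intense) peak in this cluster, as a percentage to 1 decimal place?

(0.374 + 0.626)^5 gives M 0.0073, M+2 0.0612, M+4 0.2050, M+6 0.3431, M+8 0.2872, M+10 0.0961; the largest is M+6.
P(M+6) = C(5,3) × 0.374^2 × 0.626^3 = 10 × 0.139876 × 0.24531438 = 0.343136 (base)
P(M+4) = C(5,2) × 0.374^3 × 0.626^2 = 10 × 0.05231362 × 0.391876 = 0.205005
Relative intensity = 0.205005 / 0.343136 × 100 = 59.7

59.7%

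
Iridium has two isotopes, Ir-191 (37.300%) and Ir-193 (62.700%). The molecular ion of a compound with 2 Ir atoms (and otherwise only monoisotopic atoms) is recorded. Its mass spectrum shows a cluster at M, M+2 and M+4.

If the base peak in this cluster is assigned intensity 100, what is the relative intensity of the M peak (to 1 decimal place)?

29.7

(0.37300 + 0.62700)^2 gives M 0.1391, M+2 0.4677, M+4 0.3931; the largest is M+2.
P(M+2) = C(2,1) × 0.37300^1 × 0.62700^1 = 2 × 0.3730 × 0.6270 = 0.467742 (base)
P(M) = C(2,0) × 0.37300^2 × 0.62700^0 = 1 × 0.139129 × 1.0000 = 0.139129
Relative intensity = 0.139129 / 0.467742 × 100 = 29.7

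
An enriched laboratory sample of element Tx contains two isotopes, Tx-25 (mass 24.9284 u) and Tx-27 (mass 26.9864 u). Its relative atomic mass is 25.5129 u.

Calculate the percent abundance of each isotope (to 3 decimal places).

Writing the weighted mean with unknown fraction x of Tx-25:
24.9284·x + 26.9864·(1 − x) = 25.5129
(24.9284 − 26.9864)·x = 25.5129 − 26.9864
x = -1.4735 / -2.0580 = 0.71599 → 71.599% Tx-25, 28.401% Tx-27.

Tx-25: 71.599%, Tx-27: 28.401%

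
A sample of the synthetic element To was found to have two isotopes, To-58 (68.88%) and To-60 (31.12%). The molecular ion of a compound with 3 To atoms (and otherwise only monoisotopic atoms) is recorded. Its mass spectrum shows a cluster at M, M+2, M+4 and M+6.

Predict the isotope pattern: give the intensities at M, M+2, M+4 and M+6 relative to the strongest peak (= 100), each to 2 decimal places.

73.78 : 100.00 : 45.18 : 6.80

Each To atom is independently To-58 (p = 0.6888) or To-60 (q = 0.3112); the cluster is the binomial expansion (p + q)^3.
P(M) = 0.6888^3 = 0.326798
P(M+2) = 3 × 0.6888^2 × 0.3112^1 = 0.442942
P(M+4) = 3 × 0.6888^1 × 0.3112^2 = 0.200121
P(M+6) = 0.3112^3 = 0.030138
The M+2 peak is largest (0.442942); scaling to 100 gives 73.78 : 100.00 : 45.18 : 6.80.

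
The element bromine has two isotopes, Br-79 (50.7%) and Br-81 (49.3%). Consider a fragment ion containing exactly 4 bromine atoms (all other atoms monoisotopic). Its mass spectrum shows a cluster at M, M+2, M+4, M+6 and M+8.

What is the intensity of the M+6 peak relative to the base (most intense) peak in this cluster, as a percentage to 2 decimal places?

64.83%

Term probabilities: M 0.0661, M+2 0.2570, M+4 0.3749, M+6 0.2430, M+8 0.0591. Base peak = M+4.
P(M+4) = C(4,2) × 0.507^2 × 0.493^2 = 6 × 0.257049 × 0.243049 = 0.374853 (base)
P(M+6) = C(4,3) × 0.507^1 × 0.493^3 = 4 × 0.5070 × 0.11982316 = 0.243001
Relative intensity = 0.243001 / 0.374853 × 100 = 64.83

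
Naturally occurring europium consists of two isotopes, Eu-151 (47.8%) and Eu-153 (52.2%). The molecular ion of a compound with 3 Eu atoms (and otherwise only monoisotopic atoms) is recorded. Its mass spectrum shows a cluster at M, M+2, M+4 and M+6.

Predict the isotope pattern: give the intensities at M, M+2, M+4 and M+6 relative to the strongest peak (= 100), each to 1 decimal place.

28.0 : 91.6 : 100.0 : 36.4

The 3 Eu atoms are independent, so intensities follow the terms of (0.478 + 0.522)^3.
P(M) = 0.478^3 = 0.109215
P(M+2) = 3 × 0.478^2 × 0.522^1 = 0.357806
P(M+4) = 3 × 0.478^1 × 0.522^2 = 0.390742
P(M+6) = 0.522^3 = 0.142237
The M+4 peak is largest (0.390742); scaling to 100 gives 28.0 : 91.6 : 100.0 : 36.4.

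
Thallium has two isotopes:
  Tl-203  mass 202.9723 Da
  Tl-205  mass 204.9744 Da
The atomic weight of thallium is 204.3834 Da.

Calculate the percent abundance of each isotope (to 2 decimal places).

Tl-203: 29.52%, Tl-205: 70.48%

Writing the weighted mean with unknown fraction x of Tl-203:
202.9723·x + 204.9744·(1 − x) = 204.3834
(202.9723 − 204.9744)·x = 204.3834 − 204.9744
x = -0.5910 / -2.0021 = 0.29519 → 29.52% Tl-203, 70.48% Tl-205.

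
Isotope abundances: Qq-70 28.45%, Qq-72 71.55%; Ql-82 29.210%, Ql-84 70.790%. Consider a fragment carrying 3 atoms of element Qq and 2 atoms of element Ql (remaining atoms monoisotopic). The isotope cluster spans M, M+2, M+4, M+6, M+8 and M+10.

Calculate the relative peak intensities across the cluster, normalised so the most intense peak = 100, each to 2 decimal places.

Element Qq pattern (n=3): 0.0230275 : 0.17373825 : 0.436941 : 0.36629325
Element Ql pattern (n=2): 0.08532241 : 0.41355518 : 0.50112241
Convolve the two distributions (both contribute in 2-u steps):
  M: 0.0230275×0.08532241 = 0.001965
  M+2: 0.0230275×0.41355518 + 0.17373825×0.08532241 = 0.024347
  M+4: 0.0230275×0.50112241 + 0.17373825×0.41355518 + 0.436941×0.08532241 = 0.120671
  M+6: 0.17373825×0.50112241 + 0.436941×0.41355518 + 0.36629325×0.08532241 = 0.299016
  M+8: 0.436941×0.50112241 + 0.36629325×0.41355518 = 0.370443
  M+10: 0.36629325×0.50112241 = 0.183558
Scale to base peak (0.370443) = 100: 0.53 : 6.57 : 32.57 : 80.72 : 100.00 : 49.55

0.53 : 6.57 : 32.57 : 80.72 : 100.00 : 49.55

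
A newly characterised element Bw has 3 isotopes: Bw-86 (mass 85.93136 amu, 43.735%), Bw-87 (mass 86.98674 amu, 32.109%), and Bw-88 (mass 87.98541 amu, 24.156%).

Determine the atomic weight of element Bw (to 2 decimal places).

86.77 amu

Weight each isotope mass by its fractional abundance: 0.43735 × 85.93136 + 0.32109 × 86.98674 + 0.24156 × 87.98541
= 37.582080 + 27.930572 + 21.253756 = 86.766408 amu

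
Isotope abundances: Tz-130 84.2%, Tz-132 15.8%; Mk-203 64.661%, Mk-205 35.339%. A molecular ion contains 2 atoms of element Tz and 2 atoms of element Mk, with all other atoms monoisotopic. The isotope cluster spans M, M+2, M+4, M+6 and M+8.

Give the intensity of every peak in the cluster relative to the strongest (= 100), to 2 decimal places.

68.10 : 100.00 : 50.68 : 10.26 : 0.72

Element Tz pattern (n=2): 0.708964 : 0.266072 : 0.024964
Element Mk pattern (n=2): 0.41810449 : 0.45701102 : 0.12488449
Convolve the two distributions (both contribute in 2-u steps):
  M: 0.708964×0.41810449 = 0.296421
  M+2: 0.708964×0.45701102 + 0.266072×0.41810449 = 0.435250
  M+4: 0.708964×0.12488449 + 0.266072×0.45701102 + 0.024964×0.41810449 = 0.220574
  M+6: 0.266072×0.12488449 + 0.024964×0.45701102 = 0.044637
  M+8: 0.024964×0.12488449 = 0.003118
Scale to base peak (0.435250) = 100: 68.10 : 100.00 : 50.68 : 10.26 : 0.72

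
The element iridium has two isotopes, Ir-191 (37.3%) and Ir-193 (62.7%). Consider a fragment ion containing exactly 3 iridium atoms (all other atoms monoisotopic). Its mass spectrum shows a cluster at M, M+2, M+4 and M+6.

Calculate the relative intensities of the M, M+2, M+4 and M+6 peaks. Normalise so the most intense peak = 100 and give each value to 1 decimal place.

11.8 : 59.5 : 100.0 : 56.0

Each Ir atom is independently Ir-191 (p = 0.373) or Ir-193 (q = 0.627); the cluster is the binomial expansion (p + q)^3.
P(M) = 0.373^3 = 0.051895
P(M+2) = 3 × 0.373^2 × 0.627^1 = 0.261702
P(M+4) = 3 × 0.373^1 × 0.627^2 = 0.439911
P(M+6) = 0.627^3 = 0.246492
The M+4 peak is largest (0.439911); scaling to 100 gives 11.8 : 59.5 : 100.0 : 56.0.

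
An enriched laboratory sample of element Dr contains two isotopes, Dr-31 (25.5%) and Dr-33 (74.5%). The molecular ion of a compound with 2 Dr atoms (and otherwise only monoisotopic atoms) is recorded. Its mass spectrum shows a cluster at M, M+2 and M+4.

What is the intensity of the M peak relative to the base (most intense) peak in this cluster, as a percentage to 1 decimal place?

11.7%

(0.255 + 0.745)^2 gives M 0.0650, M+2 0.3800, M+4 0.5550; the largest is M+4.
P(M+4) = C(2,2) × 0.255^0 × 0.745^2 = 1 × 1.0000 × 0.555025 = 0.555025 (base)
P(M) = C(2,0) × 0.255^2 × 0.745^0 = 1 × 0.065025 × 1.0000 = 0.065025
Relative intensity = 0.065025 / 0.555025 × 100 = 11.7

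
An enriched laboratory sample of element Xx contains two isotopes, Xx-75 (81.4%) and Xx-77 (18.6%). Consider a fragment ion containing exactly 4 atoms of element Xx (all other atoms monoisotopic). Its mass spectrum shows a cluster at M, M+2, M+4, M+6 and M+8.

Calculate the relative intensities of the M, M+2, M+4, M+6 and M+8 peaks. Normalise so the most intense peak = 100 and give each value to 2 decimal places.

The 4 Xx atoms are independent, so intensities follow the terms of (0.814 + 0.186)^4.
P(M) = 0.814^4 = 0.439033
P(M+2) = 4 × 0.814^3 × 0.186^1 = 0.401279
P(M+4) = 6 × 0.814^2 × 0.186^2 = 0.137539
P(M+6) = 4 × 0.814^1 × 0.186^3 = 0.020952
P(M+8) = 0.186^4 = 0.001197
The M peak is largest (0.439033); scaling to 100 gives 100.00 : 91.40 : 31.33 : 4.77 : 0.27.

100.00 : 91.40 : 31.33 : 4.77 : 0.27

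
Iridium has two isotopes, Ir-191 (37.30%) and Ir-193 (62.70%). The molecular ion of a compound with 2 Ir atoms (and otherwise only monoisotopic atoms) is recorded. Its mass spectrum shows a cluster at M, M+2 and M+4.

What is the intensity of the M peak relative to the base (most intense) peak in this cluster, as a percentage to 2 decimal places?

29.74%

Term probabilities: M 0.1391, M+2 0.4677, M+4 0.3931. Base peak = M+2.
P(M+2) = C(2,1) × 0.3730^1 × 0.6270^1 = 2 × 0.3730 × 0.6270 = 0.467742 (base)
P(M) = C(2,0) × 0.3730^2 × 0.6270^0 = 1 × 0.139129 × 1.0000 = 0.139129
Relative intensity = 0.139129 / 0.467742 × 100 = 29.74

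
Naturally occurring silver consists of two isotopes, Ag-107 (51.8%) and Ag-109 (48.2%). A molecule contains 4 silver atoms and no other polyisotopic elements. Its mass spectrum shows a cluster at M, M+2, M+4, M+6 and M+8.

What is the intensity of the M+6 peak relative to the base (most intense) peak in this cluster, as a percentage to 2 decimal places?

62.03%

Term probabilities: M 0.0720, M+2 0.2680, M+4 0.3740, M+6 0.2320, M+8 0.0540. Base peak = M+4.
P(M+4) = C(4,2) × 0.518^2 × 0.482^2 = 6 × 0.268324 × 0.232324 = 0.374029 (base)
P(M+6) = C(4,3) × 0.518^1 × 0.482^3 = 4 × 0.5180 × 0.11198017 = 0.232023
Relative intensity = 0.232023 / 0.374029 × 100 = 62.03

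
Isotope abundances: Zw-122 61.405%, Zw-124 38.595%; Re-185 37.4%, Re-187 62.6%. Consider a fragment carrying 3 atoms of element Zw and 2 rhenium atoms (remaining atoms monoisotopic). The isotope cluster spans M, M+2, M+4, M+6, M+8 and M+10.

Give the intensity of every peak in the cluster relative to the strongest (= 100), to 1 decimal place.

Element Zw pattern (n=3): 0.2315321 : 0.43657591 : 0.27440188 : 0.05749011
Rhenium pattern (n=2): 0.139876 : 0.468248 : 0.391876
Convolve the two distributions (both contribute in 2-u steps):
  M: 0.2315321×0.139876 = 0.032386
  M+2: 0.2315321×0.468248 + 0.43657591×0.139876 = 0.169481
  M+4: 0.2315321×0.391876 + 0.43657591×0.468248 + 0.27440188×0.139876 = 0.333540
  M+6: 0.43657591×0.391876 + 0.27440188×0.468248 + 0.05749011×0.139876 = 0.307613
  M+8: 0.27440188×0.391876 + 0.05749011×0.468248 = 0.134451
  M+10: 0.05749011×0.391876 = 0.022529
Scale to base peak (0.333540) = 100: 9.7 : 50.8 : 100.0 : 92.2 : 40.3 : 6.8

9.7 : 50.8 : 100.0 : 92.2 : 40.3 : 6.8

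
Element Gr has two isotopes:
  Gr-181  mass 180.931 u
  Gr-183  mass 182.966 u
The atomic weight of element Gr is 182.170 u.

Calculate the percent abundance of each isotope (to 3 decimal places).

Writing the weighted mean with unknown fraction x of Gr-181:
180.931·x + 182.966·(1 − x) = 182.170
(180.931 − 182.966)·x = 182.170 − 182.966
x = -0.796 / -2.035 = 0.39115 → 39.115% Gr-181, 60.885% Gr-183.

Gr-181: 39.115%, Gr-183: 60.885%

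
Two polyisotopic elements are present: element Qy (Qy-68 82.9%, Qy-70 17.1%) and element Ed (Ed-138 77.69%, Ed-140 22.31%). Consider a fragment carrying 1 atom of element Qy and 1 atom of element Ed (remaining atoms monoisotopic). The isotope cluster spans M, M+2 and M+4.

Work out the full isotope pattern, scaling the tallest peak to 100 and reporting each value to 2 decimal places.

Element Qy pattern (n=1): 0.8290 : 0.1710
Element Ed pattern (n=1): 0.7769 : 0.2231
Convolve the two distributions (both contribute in 2-u steps):
  M: 0.8290×0.7769 = 0.644050
  M+2: 0.8290×0.2231 + 0.1710×0.7769 = 0.317800
  M+4: 0.1710×0.2231 = 0.038150
Scale to base peak (0.644050) = 100: 100.00 : 49.34 : 5.92

100.00 : 49.34 : 5.92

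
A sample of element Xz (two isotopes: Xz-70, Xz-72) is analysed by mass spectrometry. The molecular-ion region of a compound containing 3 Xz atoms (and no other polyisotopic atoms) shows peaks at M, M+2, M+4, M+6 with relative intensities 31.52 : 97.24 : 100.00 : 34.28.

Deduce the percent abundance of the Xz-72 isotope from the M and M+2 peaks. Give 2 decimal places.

Write p for the Xz-70 fraction. I(M+2)/I(M) = [C(3,1)·p^2·(1−p)] / p^3 = 3·(1−p)/p = 97.24/31.52 = 3.0850
(1−p)/p = 3.0850/3 = 1.0283  ⇒  p = 1/(1 + 1.0283) = 0.4930
Xz-70: 49.30%, Xz-72: 50.70%.

50.70%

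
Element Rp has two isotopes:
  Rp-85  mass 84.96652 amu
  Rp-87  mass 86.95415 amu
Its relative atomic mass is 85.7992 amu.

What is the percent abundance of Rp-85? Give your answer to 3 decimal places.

58.107%

Writing the weighted mean with unknown fraction x of Rp-85:
84.96652·x + 86.95415·(1 − x) = 85.7992
(84.96652 − 86.95415)·x = 85.7992 − 86.95415
x = -1.15495 / -1.98763 = 0.58107 → 58.107% Rp-85, 41.893% Rp-87.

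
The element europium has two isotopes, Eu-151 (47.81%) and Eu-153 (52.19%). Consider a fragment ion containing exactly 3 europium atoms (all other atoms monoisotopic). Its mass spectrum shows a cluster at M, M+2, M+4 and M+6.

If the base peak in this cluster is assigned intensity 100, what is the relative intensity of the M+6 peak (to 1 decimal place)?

Binomial terms of (0.4781 + 0.5219)^3: M 0.1093, M+2 0.3579, M+4 0.3907, M+6 0.1422 → M+4 is the base peak.
P(M+4) = C(3,2) × 0.4781^1 × 0.5219^2 = 3 × 0.4781 × 0.27237961 = 0.390674 (base)
P(M+6) = C(3,3) × 0.4781^0 × 0.5219^3 = 1 × 1.0000 × 0.14215492 = 0.142155
Relative intensity = 0.142155 / 0.390674 × 100 = 36.4

36.4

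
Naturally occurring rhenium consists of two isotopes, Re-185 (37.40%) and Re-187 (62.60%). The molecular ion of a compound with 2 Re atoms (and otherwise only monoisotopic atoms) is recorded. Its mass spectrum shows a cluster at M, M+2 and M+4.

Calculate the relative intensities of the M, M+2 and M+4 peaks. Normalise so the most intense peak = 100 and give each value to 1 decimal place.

Each Re atom is independently Re-185 (p = 0.3740) or Re-187 (q = 0.6260); the cluster is the binomial expansion (p + q)^2.
P(M) = 0.3740^2 = 0.139876
P(M+2) = 2 × 0.3740^1 × 0.6260^1 = 0.468248
P(M+4) = 0.6260^2 = 0.391876
The M+2 peak is largest (0.468248); scaling to 100 gives 29.9 : 100.0 : 83.7.

29.9 : 100.0 : 83.7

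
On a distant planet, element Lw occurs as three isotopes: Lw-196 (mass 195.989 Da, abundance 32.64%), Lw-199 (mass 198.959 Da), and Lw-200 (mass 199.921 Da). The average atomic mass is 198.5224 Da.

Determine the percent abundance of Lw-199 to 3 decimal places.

Let x and y be the fractions of Lw-199 and Lw-200. Then x + y = 1 − 0.3264 = 0.6736 and 198.959x + 199.921y = 198.5224 − 0.3264×195.989 = 134.5515904.
Substituting: 198.959x + 199.921(0.6736 − x) = 134.5515904
(198.959 − 199.921)x = -0.1151952  ⇒  x = 0.11975, y = 0.55385
Lw-199: 11.975%, Lw-200: 55.385%.

11.975%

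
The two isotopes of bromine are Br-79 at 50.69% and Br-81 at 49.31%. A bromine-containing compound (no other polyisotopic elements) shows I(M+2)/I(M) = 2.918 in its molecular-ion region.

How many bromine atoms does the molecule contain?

3

With n Br atoms, P(M+2)/P(M) = C(n,1)·p^(n−1)q / p^n = n·q/p = n · 0.4931/0.5069.
n = 2.918 × 0.5069/0.4931 = 3.00 ≈ 3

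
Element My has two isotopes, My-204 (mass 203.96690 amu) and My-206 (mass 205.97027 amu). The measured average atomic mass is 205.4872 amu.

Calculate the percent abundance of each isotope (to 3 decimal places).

Writing the weighted mean with unknown fraction x of My-204:
203.96690·x + 205.97027·(1 − x) = 205.4872
(203.96690 − 205.97027)·x = 205.4872 − 205.97027
x = -0.48307 / -2.00337 = 0.24113 → 24.113% My-204, 75.887% My-206.

My-204: 24.113%, My-206: 75.887%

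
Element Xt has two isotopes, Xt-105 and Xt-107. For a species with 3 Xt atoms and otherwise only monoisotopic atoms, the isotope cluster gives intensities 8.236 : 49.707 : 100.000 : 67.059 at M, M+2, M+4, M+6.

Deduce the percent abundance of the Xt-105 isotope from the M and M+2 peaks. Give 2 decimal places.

If p is the fraction of Xt that is Xt-105, then I(M+2)/I(M) = [C(3,1)·p^2·(1−p)] / p^3 = 3·(1−p)/p = 49.707/8.236 = 6.0353
(1−p)/p = 6.0353/3 = 2.0118  ⇒  p = 1/(1 + 2.0118) = 0.3320
Xt-105: 33.20%, Xt-107: 66.80%.

33.20%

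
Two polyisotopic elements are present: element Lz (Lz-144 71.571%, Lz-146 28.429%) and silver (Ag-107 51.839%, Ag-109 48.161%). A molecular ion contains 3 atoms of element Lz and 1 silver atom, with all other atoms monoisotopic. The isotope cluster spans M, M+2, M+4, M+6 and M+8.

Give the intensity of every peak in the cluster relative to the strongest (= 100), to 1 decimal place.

Element Lz pattern (n=3): 0.36661587 : 0.43687481 : 0.17353277 : 0.02297655
Silver pattern (n=1): 0.51839 : 0.48161
Convolve the two distributions (both contribute in 2-u steps):
  M: 0.36661587×0.51839 = 0.190050
  M+2: 0.36661587×0.48161 + 0.43687481×0.51839 = 0.403037
  M+4: 0.43687481×0.48161 + 0.17353277×0.51839 = 0.300361
  M+6: 0.17353277×0.48161 + 0.02297655×0.51839 = 0.095486
  M+8: 0.02297655×0.48161 = 0.011066
Scale to base peak (0.403037) = 100: 47.2 : 100.0 : 74.5 : 23.7 : 2.7

47.2 : 100.0 : 74.5 : 23.7 : 2.7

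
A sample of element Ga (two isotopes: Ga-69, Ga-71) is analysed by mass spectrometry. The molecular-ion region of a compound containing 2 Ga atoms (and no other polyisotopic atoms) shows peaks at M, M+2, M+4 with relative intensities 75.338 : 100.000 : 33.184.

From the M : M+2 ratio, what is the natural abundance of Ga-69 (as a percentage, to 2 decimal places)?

60.11%

If p is the fraction of Ga that is Ga-69, then I(M+2)/I(M) = [C(2,1)·p^1·(1−p)] / p^2 = 2·(1−p)/p = 100.000/75.338 = 1.3274
(1−p)/p = 1.3274/2 = 0.6637  ⇒  p = 1/(1 + 0.6637) = 0.6011
Ga-69: 60.11%, Ga-71: 39.89%.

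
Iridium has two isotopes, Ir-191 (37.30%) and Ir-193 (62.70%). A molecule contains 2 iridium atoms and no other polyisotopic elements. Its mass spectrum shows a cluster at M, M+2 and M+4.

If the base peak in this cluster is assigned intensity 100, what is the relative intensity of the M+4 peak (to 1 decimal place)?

(0.3730 + 0.6270)^2 gives M 0.1391, M+2 0.4677, M+4 0.3931; the largest is M+2.
P(M+2) = C(2,1) × 0.3730^1 × 0.6270^1 = 2 × 0.3730 × 0.6270 = 0.467742 (base)
P(M+4) = C(2,2) × 0.3730^0 × 0.6270^2 = 1 × 1.0000 × 0.393129 = 0.393129
Relative intensity = 0.393129 / 0.467742 × 100 = 84.0

84.0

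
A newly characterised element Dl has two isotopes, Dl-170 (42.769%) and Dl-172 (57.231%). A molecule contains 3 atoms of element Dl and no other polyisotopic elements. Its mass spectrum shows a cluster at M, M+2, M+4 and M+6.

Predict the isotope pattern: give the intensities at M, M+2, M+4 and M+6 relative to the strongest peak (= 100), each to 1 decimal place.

Each Dl atom is independently Dl-170 (p = 0.42769) or Dl-172 (q = 0.57231); the cluster is the binomial expansion (p + q)^3.
P(M) = 0.42769^3 = 0.078233
P(M+2) = 3 × 0.42769^2 × 0.57231^1 = 0.314059
P(M+4) = 3 × 0.42769^1 × 0.57231^2 = 0.420255
P(M+6) = 0.57231^3 = 0.187454
The M+4 peak is largest (0.420255); scaling to 100 gives 18.6 : 74.7 : 100.0 : 44.6.

18.6 : 74.7 : 100.0 : 44.6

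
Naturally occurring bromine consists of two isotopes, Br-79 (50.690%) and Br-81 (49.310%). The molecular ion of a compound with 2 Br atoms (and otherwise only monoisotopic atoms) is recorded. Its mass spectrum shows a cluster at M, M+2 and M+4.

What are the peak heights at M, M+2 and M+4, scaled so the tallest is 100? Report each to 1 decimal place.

Each Br atom is independently Br-79 (p = 0.50690) or Br-81 (q = 0.49310); the cluster is the binomial expansion (p + q)^2.
P(M) = 0.50690^2 = 0.256948
P(M+2) = 2 × 0.50690^1 × 0.49310^1 = 0.499905
P(M+4) = 0.49310^2 = 0.243148
The M+2 peak is largest (0.499905); scaling to 100 gives 51.4 : 100.0 : 48.6.

51.4 : 100.0 : 48.6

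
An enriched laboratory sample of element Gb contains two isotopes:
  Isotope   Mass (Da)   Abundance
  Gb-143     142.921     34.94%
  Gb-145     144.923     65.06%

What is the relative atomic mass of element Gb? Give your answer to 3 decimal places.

Ar = Σ fᵢ·mᵢ = 0.3494 × 142.921 + 0.6506 × 144.923
= 49.9366 + 94.2869 = 144.2235 Da

144.224 Da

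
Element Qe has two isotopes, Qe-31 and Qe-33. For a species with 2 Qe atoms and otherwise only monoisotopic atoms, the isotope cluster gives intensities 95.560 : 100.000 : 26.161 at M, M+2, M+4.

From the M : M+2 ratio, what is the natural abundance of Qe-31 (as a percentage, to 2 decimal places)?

Write p for the Qe-31 fraction. I(M+2)/I(M) = [C(2,1)·p^1·(1−p)] / p^2 = 2·(1−p)/p = 100.000/95.560 = 1.0465
(1−p)/p = 1.0465/2 = 0.5232  ⇒  p = 1/(1 + 0.5232) = 0.6565
Qe-31: 65.65%, Qe-33: 34.35%.

65.65%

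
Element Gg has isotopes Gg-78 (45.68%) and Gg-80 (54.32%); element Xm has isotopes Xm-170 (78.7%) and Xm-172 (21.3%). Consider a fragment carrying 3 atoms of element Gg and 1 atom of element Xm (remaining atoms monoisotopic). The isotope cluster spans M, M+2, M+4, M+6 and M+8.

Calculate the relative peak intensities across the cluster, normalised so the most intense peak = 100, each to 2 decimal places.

Element Gg pattern (n=3): 0.09531874 : 0.3400425 : 0.40435878 : 0.16027998
Element Xm pattern (n=1): 0.7870 : 0.2130
Convolve the two distributions (both contribute in 2-u steps):
  M: 0.09531874×0.7870 = 0.075016
  M+2: 0.09531874×0.2130 + 0.3400425×0.7870 = 0.287916
  M+4: 0.3400425×0.2130 + 0.40435878×0.7870 = 0.390659
  M+6: 0.40435878×0.2130 + 0.16027998×0.7870 = 0.212269
  M+8: 0.16027998×0.2130 = 0.034140
Scale to base peak (0.390659) = 100: 19.20 : 73.70 : 100.00 : 54.34 : 8.74

19.20 : 73.70 : 100.00 : 54.34 : 8.74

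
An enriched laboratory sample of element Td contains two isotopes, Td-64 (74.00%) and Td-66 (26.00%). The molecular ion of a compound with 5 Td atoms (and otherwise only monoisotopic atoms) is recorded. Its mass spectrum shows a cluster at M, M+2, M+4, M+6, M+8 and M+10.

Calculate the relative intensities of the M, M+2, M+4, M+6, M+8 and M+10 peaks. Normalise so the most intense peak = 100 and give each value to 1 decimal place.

Expanding (0.7400 + 0.2600)^5:
P(M) = 0.7400^5 = 0.221901
P(M+2) = 5 × 0.7400^4 × 0.2600^1 = 0.389825
P(M+4) = 10 × 0.7400^3 × 0.2600^2 = 0.273931
P(M+6) = 10 × 0.7400^2 × 0.2600^3 = 0.096246
P(M+8) = 5 × 0.7400^1 × 0.2600^4 = 0.016908
P(M+10) = 0.2600^5 = 0.001188
The M+2 peak is largest (0.389825); scaling to 100 gives 56.9 : 100.0 : 70.3 : 24.7 : 4.3 : 0.3.

56.9 : 100.0 : 70.3 : 24.7 : 4.3 : 0.3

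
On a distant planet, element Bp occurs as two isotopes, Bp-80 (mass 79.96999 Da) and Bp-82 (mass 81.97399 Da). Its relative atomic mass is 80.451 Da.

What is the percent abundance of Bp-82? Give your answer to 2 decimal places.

24.00%

Let x be the fractional abundance of Bp-80; then Bp-82 has abundance 1 − x.
79.96999·x + 81.97399·(1 − x) = 80.451
(79.96999 − 81.97399)·x = 80.451 − 81.97399
x = -1.52299 / -2.00400 = 0.75998 → 76.00% Bp-80, 24.00% Bp-82.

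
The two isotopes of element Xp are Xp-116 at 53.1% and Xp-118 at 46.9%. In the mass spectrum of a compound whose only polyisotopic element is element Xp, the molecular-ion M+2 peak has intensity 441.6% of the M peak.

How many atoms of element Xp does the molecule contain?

For n independent Xp atoms, I(M+2)/I(M) = n · (abundance Xp-118) / (abundance Xp-116) = n · 0.469/0.531.
n = 4.416 × 0.531/0.469 = 5.00 ≈ 5

5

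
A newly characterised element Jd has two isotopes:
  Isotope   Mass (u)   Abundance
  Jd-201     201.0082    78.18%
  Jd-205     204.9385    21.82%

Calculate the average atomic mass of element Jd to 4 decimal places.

Average mass = Σ (abundance × isotope mass) = 0.7818 × 201.0082 + 0.2182 × 204.9385
= 157.14821 + 44.71758 = 201.86579 u

201.8658 u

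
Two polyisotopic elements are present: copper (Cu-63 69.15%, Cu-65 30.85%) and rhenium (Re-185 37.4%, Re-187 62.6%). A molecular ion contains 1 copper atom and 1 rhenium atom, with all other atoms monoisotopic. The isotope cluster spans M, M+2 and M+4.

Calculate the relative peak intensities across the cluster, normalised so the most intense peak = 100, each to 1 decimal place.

Copper pattern (n=1): 0.6915 : 0.3085
Rhenium pattern (n=1): 0.3740 : 0.6260
Convolve the two distributions (both contribute in 2-u steps):
  M: 0.6915×0.3740 = 0.258621
  M+2: 0.6915×0.6260 + 0.3085×0.3740 = 0.548258
  M+4: 0.3085×0.6260 = 0.193121
Scale to base peak (0.548258) = 100: 47.2 : 100.0 : 35.2

47.2 : 100.0 : 35.2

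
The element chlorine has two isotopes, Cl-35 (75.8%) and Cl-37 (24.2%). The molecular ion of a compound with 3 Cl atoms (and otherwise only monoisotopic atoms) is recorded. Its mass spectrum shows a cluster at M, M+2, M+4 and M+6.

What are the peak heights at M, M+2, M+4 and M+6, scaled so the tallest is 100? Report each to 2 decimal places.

Expanding (0.758 + 0.242)^3:
P(M) = 0.758^3 = 0.435520
P(M+2) = 3 × 0.758^2 × 0.242^1 = 0.417133
P(M+4) = 3 × 0.758^1 × 0.242^2 = 0.133175
P(M+6) = 0.242^3 = 0.014172
The M peak is largest (0.435520); scaling to 100 gives 100.00 : 95.78 : 30.58 : 3.25.

100.00 : 95.78 : 30.58 : 3.25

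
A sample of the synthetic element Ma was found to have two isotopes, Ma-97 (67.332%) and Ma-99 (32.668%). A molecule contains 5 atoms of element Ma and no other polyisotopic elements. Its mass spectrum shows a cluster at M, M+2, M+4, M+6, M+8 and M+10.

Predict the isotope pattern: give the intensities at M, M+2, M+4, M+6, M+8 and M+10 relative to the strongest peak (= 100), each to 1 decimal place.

41.2 : 100.0 : 97.0 : 47.1 : 11.4 : 1.1

Each Ma atom is independently Ma-97 (p = 0.67332) or Ma-99 (q = 0.32668); the cluster is the binomial expansion (p + q)^5.
P(M) = 0.67332^5 = 0.138391
P(M+2) = 5 × 0.67332^4 × 0.32668^1 = 0.335721
P(M+4) = 10 × 0.67332^3 × 0.32668^2 = 0.325769
P(M+6) = 10 × 0.67332^2 × 0.32668^3 = 0.158056
P(M+8) = 5 × 0.67332^1 × 0.32668^4 = 0.038343
P(M+10) = 0.32668^5 = 0.003721
The M+2 peak is largest (0.335721); scaling to 100 gives 41.2 : 100.0 : 97.0 : 47.1 : 11.4 : 1.1.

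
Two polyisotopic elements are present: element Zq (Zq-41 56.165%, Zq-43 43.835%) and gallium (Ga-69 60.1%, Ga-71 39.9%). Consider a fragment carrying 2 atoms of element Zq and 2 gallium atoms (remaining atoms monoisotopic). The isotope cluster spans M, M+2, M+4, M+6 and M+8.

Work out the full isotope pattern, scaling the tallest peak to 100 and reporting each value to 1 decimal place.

Element Zq pattern (n=2): 0.31545072 : 0.49239856 : 0.19215072
Gallium pattern (n=2): 0.361201 : 0.479598 : 0.159201
Convolve the two distributions (both contribute in 2-u steps):
  M: 0.31545072×0.361201 = 0.113941
  M+2: 0.31545072×0.479598 + 0.49239856×0.361201 = 0.329144
  M+4: 0.31545072×0.159201 + 0.49239856×0.479598 + 0.19215072×0.361201 = 0.355778
  M+6: 0.49239856×0.159201 + 0.19215072×0.479598 = 0.170545
  M+8: 0.19215072×0.159201 = 0.030591
Scale to base peak (0.355778) = 100: 32.0 : 92.5 : 100.0 : 47.9 : 8.6

32.0 : 92.5 : 100.0 : 47.9 : 8.6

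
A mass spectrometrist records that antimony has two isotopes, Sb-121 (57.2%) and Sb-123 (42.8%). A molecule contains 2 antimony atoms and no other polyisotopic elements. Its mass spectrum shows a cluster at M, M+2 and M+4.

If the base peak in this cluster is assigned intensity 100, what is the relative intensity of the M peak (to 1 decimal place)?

(0.572 + 0.428)^2 gives M 0.3272, M+2 0.4896, M+4 0.1832; the largest is M+2.
P(M+2) = C(2,1) × 0.572^1 × 0.428^1 = 2 × 0.5720 × 0.4280 = 0.489632 (base)
P(M) = C(2,0) × 0.572^2 × 0.428^0 = 1 × 0.327184 × 1.0000 = 0.327184
Relative intensity = 0.327184 / 0.489632 × 100 = 66.8

66.8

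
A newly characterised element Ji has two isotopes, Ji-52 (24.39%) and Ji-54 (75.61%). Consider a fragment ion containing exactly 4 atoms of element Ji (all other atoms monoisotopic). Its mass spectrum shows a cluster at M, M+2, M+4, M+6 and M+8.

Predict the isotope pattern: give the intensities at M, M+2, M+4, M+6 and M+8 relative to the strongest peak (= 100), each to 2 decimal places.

Expanding (0.2439 + 0.7561)^4:
P(M) = 0.2439^4 = 0.003539
P(M+2) = 4 × 0.2439^3 × 0.7561^1 = 0.043881
P(M+4) = 6 × 0.2439^2 × 0.7561^2 = 0.204048
P(M+6) = 4 × 0.2439^1 × 0.7561^3 = 0.421706
P(M+8) = 0.7561^4 = 0.326826
The M+6 peak is largest (0.421706); scaling to 100 gives 0.84 : 10.41 : 48.39 : 100.00 : 77.50.

0.84 : 10.41 : 48.39 : 100.00 : 77.50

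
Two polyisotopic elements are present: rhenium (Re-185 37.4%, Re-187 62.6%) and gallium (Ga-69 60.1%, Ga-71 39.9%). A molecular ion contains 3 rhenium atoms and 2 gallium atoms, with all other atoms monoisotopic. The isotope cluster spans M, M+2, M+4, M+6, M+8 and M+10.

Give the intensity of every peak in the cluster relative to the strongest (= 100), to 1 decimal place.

Rhenium pattern (n=3): 0.05231362 : 0.26268713 : 0.43968487 : 0.24531438
Gallium pattern (n=2): 0.361201 : 0.479598 : 0.159201
Convolve the two distributions (both contribute in 2-u steps):
  M: 0.05231362×0.361201 = 0.018896
  M+2: 0.05231362×0.479598 + 0.26268713×0.361201 = 0.119972
  M+4: 0.05231362×0.159201 + 0.26268713×0.479598 + 0.43968487×0.361201 = 0.293127
  M+6: 0.26268713×0.159201 + 0.43968487×0.479598 + 0.24531438×0.361201 = 0.341300
  M+8: 0.43968487×0.159201 + 0.24531438×0.479598 = 0.187651
  M+10: 0.24531438×0.159201 = 0.039054
Scale to base peak (0.341300) = 100: 5.5 : 35.2 : 85.9 : 100.0 : 55.0 : 11.4

5.5 : 35.2 : 85.9 : 100.0 : 55.0 : 11.4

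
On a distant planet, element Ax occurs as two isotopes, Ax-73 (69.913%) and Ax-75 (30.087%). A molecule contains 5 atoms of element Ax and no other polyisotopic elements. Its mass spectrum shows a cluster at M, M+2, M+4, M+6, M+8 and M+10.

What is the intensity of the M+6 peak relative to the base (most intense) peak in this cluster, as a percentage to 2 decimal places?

37.04%

Binomial terms of (0.69913 + 0.30087)^5: M 0.1670, M+2 0.3594, M+4 0.3093, M+6 0.1331, M+8 0.0286, M+10 0.0025 → M+2 is the base peak.
P(M+2) = C(5,1) × 0.69913^4 × 0.30087^1 = 5 × 0.23890858 × 0.30087 = 0.359402 (base)
P(M+6) = C(5,3) × 0.69913^2 × 0.30087^3 = 10 × 0.48878276 × 0.02723558 = 0.133123
Relative intensity = 0.133123 / 0.359402 × 100 = 37.04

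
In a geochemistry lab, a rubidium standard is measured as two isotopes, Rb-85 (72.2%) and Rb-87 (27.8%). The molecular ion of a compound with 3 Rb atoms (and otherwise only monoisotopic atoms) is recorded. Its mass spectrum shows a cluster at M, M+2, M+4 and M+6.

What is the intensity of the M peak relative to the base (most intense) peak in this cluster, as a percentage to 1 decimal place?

86.6%

(0.722 + 0.278)^3 gives M 0.3764, M+2 0.4348, M+4 0.1674, M+6 0.0215; the largest is M+2.
P(M+2) = C(3,1) × 0.722^2 × 0.278^1 = 3 × 0.521284 × 0.2780 = 0.434751 (base)
P(M) = C(3,0) × 0.722^3 × 0.278^0 = 1 × 0.37636705 × 1.0000 = 0.376367
Relative intensity = 0.376367 / 0.434751 × 100 = 86.6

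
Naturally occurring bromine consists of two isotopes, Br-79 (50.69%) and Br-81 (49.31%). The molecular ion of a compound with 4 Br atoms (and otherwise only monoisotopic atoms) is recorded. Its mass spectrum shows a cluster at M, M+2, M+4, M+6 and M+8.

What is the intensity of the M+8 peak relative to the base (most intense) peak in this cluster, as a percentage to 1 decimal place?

15.8%

(0.5069 + 0.4931)^4 gives M 0.0660, M+2 0.2569, M+4 0.3749, M+6 0.2431, M+8 0.0591; the largest is M+4.
P(M+4) = C(4,2) × 0.5069^2 × 0.4931^2 = 6 × 0.25694761 × 0.24314761 = 0.374857 (base)
P(M+8) = C(4,4) × 0.5069^0 × 0.4931^4 = 1 × 1.0000 × 0.05912076 = 0.059121
Relative intensity = 0.059121 / 0.374857 × 100 = 15.8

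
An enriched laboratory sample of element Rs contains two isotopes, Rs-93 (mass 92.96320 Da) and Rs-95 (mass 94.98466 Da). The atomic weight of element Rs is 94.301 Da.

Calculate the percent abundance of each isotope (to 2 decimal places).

Writing the weighted mean with unknown fraction x of Rs-93:
92.96320·x + 94.98466·(1 − x) = 94.301
(92.96320 − 94.98466)·x = 94.301 − 94.98466
x = -0.68366 / -2.02146 = 0.33820 → 33.82% Rs-93, 66.18% Rs-95.

Rs-93: 33.82%, Rs-95: 66.18%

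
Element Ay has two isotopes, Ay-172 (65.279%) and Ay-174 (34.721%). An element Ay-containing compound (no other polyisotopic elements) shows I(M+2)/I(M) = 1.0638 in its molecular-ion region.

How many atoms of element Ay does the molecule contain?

2

For n independent Ay atoms, I(M+2)/I(M) = n · (abundance Ay-174) / (abundance Ay-172) = n · 0.34721/0.65279.
n = 1.0638 × 0.65279/0.34721 = 2.00 ≈ 2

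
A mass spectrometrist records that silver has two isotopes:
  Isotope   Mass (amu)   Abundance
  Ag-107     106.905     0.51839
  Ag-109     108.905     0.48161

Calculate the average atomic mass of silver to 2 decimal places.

Average mass = Σ (abundance × isotope mass) = 0.51839 × 106.905 + 0.48161 × 108.905
= 55.4185 + 52.4497 = 107.8682 amu

107.87 amu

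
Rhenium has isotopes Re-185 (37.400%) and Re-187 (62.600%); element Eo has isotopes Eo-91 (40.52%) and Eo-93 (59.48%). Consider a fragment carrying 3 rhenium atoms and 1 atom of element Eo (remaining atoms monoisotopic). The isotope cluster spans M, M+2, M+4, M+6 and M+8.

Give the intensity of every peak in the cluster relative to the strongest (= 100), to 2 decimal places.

Rhenium pattern (n=3): 0.05231362 : 0.26268713 : 0.43968487 : 0.24531438
Element Eo pattern (n=1): 0.4052 : 0.5948
Convolve the two distributions (both contribute in 2-u steps):
  M: 0.05231362×0.4052 = 0.021197
  M+2: 0.05231362×0.5948 + 0.26268713×0.4052 = 0.137557
  M+4: 0.26268713×0.5948 + 0.43968487×0.4052 = 0.334407
  M+6: 0.43968487×0.5948 + 0.24531438×0.4052 = 0.360926
  M+8: 0.24531438×0.5948 = 0.145913
Scale to base peak (0.360926) = 100: 5.87 : 38.11 : 92.65 : 100.00 : 40.43

5.87 : 38.11 : 92.65 : 100.00 : 40.43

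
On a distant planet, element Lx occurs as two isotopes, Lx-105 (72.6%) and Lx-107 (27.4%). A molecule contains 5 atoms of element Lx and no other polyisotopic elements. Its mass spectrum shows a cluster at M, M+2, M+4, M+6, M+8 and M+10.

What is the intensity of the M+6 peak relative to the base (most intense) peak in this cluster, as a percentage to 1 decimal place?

28.5%

(0.726 + 0.274)^5 gives M 0.2017, M+2 0.3806, M+4 0.2873, M+6 0.1084, M+8 0.0205, M+10 0.0015; the largest is M+2.
P(M+2) = C(5,1) × 0.726^4 × 0.274^1 = 5 × 0.27780911 × 0.2740 = 0.380598 (base)
P(M+6) = C(5,3) × 0.726^2 × 0.274^3 = 10 × 0.527076 × 0.02057082 = 0.108424
Relative intensity = 0.108424 / 0.380598 × 100 = 28.5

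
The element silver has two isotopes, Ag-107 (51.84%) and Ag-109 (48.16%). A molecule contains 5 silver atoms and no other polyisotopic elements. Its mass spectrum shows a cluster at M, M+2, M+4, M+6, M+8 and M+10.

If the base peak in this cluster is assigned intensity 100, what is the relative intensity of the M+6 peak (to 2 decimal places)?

(0.5184 + 0.4816)^5 gives M 0.0374, M+2 0.1739, M+4 0.3231, M+6 0.3002, M+8 0.1394, M+10 0.0259; the largest is M+4.
P(M+4) = C(5,2) × 0.5184^3 × 0.4816^2 = 10 × 0.13931407 × 0.23193856 = 0.323123 (base)
P(M+6) = C(5,3) × 0.5184^2 × 0.4816^3 = 10 × 0.26873856 × 0.11170161 = 0.300185
Relative intensity = 0.300185 / 0.323123 × 100 = 92.90

92.90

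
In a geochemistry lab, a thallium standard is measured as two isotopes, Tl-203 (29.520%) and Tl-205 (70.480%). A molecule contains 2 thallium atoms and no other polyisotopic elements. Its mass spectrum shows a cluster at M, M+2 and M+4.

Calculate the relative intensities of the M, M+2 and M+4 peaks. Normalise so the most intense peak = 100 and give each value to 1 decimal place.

The 2 Tl atoms are independent, so intensities follow the terms of (0.29520 + 0.70480)^2.
P(M) = 0.29520^2 = 0.087143
P(M+2) = 2 × 0.29520^1 × 0.70480^1 = 0.416114
P(M+4) = 0.70480^2 = 0.496743
The M+4 peak is largest (0.496743); scaling to 100 gives 17.5 : 83.8 : 100.0.

17.5 : 83.8 : 100.0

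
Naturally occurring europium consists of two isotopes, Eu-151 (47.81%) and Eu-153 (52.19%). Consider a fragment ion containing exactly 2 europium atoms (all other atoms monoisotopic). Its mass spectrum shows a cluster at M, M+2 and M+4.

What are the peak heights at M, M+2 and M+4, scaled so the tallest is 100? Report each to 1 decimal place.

45.8 : 100.0 : 54.6

Each Eu atom is independently Eu-151 (p = 0.4781) or Eu-153 (q = 0.5219); the cluster is the binomial expansion (p + q)^2.
P(M) = 0.4781^2 = 0.228580
P(M+2) = 2 × 0.4781^1 × 0.5219^1 = 0.499041
P(M+4) = 0.5219^2 = 0.272380
The M+2 peak is largest (0.499041); scaling to 100 gives 45.8 : 100.0 : 54.6.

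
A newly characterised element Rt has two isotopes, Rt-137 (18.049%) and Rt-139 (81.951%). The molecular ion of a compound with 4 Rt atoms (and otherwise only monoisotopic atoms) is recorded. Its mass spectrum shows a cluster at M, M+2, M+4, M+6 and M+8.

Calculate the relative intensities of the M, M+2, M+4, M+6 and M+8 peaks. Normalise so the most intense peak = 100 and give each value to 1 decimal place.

0.2 : 4.3 : 29.1 : 88.1 : 100.0

Each Rt atom is independently Rt-137 (p = 0.18049) or Rt-139 (q = 0.81951); the cluster is the binomial expansion (p + q)^4.
P(M) = 0.18049^4 = 0.001061
P(M+2) = 4 × 0.18049^3 × 0.81951^1 = 0.019274
P(M+4) = 6 × 0.18049^2 × 0.81951^2 = 0.131270
P(M+6) = 4 × 0.18049^1 × 0.81951^3 = 0.397352
P(M+8) = 0.81951^4 = 0.451042
The M+8 peak is largest (0.451042); scaling to 100 gives 0.2 : 4.3 : 29.1 : 88.1 : 100.0.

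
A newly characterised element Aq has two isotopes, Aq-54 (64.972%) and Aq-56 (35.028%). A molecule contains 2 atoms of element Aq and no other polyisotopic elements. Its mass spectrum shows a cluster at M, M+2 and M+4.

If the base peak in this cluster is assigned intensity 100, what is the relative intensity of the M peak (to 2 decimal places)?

Term probabilities: M 0.4221, M+2 0.4552, M+4 0.1227. Base peak = M+2.
P(M+2) = C(2,1) × 0.64972^1 × 0.35028^1 = 2 × 0.64972 × 0.35028 = 0.455168 (base)
P(M) = C(2,0) × 0.64972^2 × 0.35028^0 = 1 × 0.42213608 × 1.0000 = 0.422136
Relative intensity = 0.422136 / 0.455168 × 100 = 92.74

92.74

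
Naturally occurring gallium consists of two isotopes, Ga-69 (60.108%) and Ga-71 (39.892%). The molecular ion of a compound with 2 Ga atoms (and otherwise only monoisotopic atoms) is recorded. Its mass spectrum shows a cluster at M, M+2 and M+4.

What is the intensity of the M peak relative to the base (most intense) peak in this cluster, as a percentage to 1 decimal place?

(0.60108 + 0.39892)^2 gives M 0.3613, M+2 0.4796, M+4 0.1591; the largest is M+2.
P(M+2) = C(2,1) × 0.60108^1 × 0.39892^1 = 2 × 0.60108 × 0.39892 = 0.479566 (base)
P(M) = C(2,0) × 0.60108^2 × 0.39892^0 = 1 × 0.36129717 × 1.0000 = 0.361297
Relative intensity = 0.361297 / 0.479566 × 100 = 75.3

75.3%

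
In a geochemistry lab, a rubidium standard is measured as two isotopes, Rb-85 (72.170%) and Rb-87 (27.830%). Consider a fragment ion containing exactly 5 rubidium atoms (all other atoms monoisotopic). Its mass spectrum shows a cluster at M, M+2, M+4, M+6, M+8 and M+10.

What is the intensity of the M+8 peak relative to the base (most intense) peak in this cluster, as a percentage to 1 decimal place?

Term probabilities: M 0.1958, M+2 0.3775, M+4 0.2911, M+6 0.1123, M+8 0.0216, M+10 0.0017. Base peak = M+2.
P(M+2) = C(5,1) × 0.72170^4 × 0.27830^1 = 5 × 0.27128565 × 0.2783 = 0.377494 (base)
P(M+8) = C(5,4) × 0.72170^1 × 0.27830^4 = 5 × 0.7217 × 0.00599864 = 0.021646
Relative intensity = 0.021646 / 0.377494 × 100 = 5.7

5.7%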